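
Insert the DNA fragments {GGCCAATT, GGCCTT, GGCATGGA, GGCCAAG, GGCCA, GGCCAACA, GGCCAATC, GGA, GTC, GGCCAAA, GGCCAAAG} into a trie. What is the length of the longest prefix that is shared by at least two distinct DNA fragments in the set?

7

Equivalently: take the maximum, over all pairs, of their longest common prefix length.
e.g. "GGCCAAA" and "GGCCAAAG" share the prefix "GGCCAAA" of length 7; no pair shares a longer one.
Longest shared-prefix length: 7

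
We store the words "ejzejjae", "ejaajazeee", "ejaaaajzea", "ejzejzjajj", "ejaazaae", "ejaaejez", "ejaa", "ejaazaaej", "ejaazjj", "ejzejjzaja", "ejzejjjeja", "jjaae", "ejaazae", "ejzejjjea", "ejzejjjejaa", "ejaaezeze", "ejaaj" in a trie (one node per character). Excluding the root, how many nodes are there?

Count nodes per top-level branch (shared prefixes stored once):
  'e'-branch (ejaa, ejaaaajzea, ejaaejez, ejaaezeze, ejaaj, ejaajazeee, ejaazaae, ejaazaaej, ejaazae, ejaazjj, ejzejjae, ejzejjjea, ejzejjjeja, ejzejjjejaa, ejzejjzaja, ejzejzjajj): 53 nodes
  'j'-branch (jjaae): 5 nodes
Sum: 58

58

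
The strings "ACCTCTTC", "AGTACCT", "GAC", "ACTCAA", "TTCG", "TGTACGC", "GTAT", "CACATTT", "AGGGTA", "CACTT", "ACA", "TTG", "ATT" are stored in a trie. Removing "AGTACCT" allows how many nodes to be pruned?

5

After clearing the end-marker at "AGTACCT", prune upward until reaching a node still needed by another word.
The suffix "TACCT" (5 nodes) is used only by "AGTACCT"; the node for "AG" still has the child "G", so pruning stops there.
Nodes removed: 5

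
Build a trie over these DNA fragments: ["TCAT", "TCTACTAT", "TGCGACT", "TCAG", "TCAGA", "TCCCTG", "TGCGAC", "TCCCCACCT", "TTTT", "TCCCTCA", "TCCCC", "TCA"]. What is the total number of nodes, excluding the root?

32

Trace insertions, counting only characters that open a new branch:
  "TCAT" → 4 new (T, C, A, T)
  "TCTACTAT" → prefix "TC" already present; 6 new (T, A, C, T, A, T)
  "TGCGACT" → prefix "T" already present; 6 new (G, C, G, A, C, T)
  "TCAG" → prefix "TCA" already present; 1 new (G)
  "TCAGA" → prefix "TCAG" already present; 1 new (A)
  "TCCCTG" → prefix "TC" already present; 4 new (C, C, T, G)
  "TGCGAC" → prefix "TGCGAC" already present; 0 new (none)
  "TCCCCACCT" → prefix "TCCC" already present; 5 new (C, A, C, C, T)
  "TTTT" → prefix "T" already present; 3 new (T, T, T)
  "TCCCTCA" → prefix "TCCCT" already present; 2 new (C, A)
  "TCCCC" → prefix "TCCCC" already present; 0 new (none)
  "TCA" → prefix "TCA" already present; 0 new (none)
Total nodes = 4 + 6 + 6 + 1 + 1 + 4 + 0 + 5 + 3 + 2 + 0 + 0 = 32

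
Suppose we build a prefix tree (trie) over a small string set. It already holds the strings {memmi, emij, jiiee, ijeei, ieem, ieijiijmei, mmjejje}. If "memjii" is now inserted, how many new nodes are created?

3

"mem" is already a path in the trie; the remaining "jii" must be added.
Each of the 3 remaining characters creates one node.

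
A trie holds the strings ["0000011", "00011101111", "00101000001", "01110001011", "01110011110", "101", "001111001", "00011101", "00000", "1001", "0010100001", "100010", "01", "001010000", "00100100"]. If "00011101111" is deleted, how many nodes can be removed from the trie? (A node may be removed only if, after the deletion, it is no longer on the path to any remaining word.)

3

A node on "00011101111"'s path can go only if nothing else ends at it or branches off below it.
The suffix "111" (3 nodes) is used only by "00011101111"; "00011101" is itself a stored word, so pruning stops there.
Nodes removed: 3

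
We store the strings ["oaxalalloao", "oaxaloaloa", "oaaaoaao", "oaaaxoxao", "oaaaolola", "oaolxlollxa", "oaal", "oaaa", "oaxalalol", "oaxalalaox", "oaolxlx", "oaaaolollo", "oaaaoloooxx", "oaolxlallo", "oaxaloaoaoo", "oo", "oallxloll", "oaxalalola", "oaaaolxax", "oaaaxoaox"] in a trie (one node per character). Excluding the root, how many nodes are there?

For each word, the new-node count is its length minus the longest prefix already in the trie:
  "oaxalalloao" → 11 new (o, a, x, a, l, a, l, l, o, a, o)
  "oaxaloaloa" → prefix "oaxal" already present; 5 new (o, a, l, o, a)
  "oaaaoaao" → prefix "oa" already present; 6 new (a, a, o, a, a, o)
  "oaaaxoxao" → prefix "oaaa" already present; 5 new (x, o, x, a, o)
  "oaaaolola" → prefix "oaaao" already present; 4 new (l, o, l, a)
  "oaolxlollxa" → prefix "oa" already present; 9 new (o, l, x, l, o, l, l, x, a)
  "oaal" → prefix "oaa" already present; 1 new (l)
  "oaaa" → prefix "oaaa" already present; 0 new (none)
  "oaxalalol" → prefix "oaxalal" already present; 2 new (o, l)
  "oaxalalaox" → prefix "oaxalal" already present; 3 new (a, o, x)
  "oaolxlx" → prefix "oaolxl" already present; 1 new (x)
  "oaaaolollo" → prefix "oaaaolol" already present; 2 new (l, o)
  "oaaaoloooxx" → prefix "oaaaolo" already present; 4 new (o, o, x, x)
  "oaolxlallo" → prefix "oaolxl" already present; 4 new (a, l, l, o)
  "oaxaloaoaoo" → prefix "oaxaloa" already present; 4 new (o, a, o, o)
  "oo" → prefix "o" already present; 1 new (o)
  "oallxloll" → prefix "oa" already present; 7 new (l, l, x, l, o, l, l)
  "oaxalalola" → prefix "oaxalalol" already present; 1 new (a)
  "oaaaolxax" → prefix "oaaaol" already present; 3 new (x, a, x)
  "oaaaxoaox" → prefix "oaaaxo" already present; 3 new (a, o, x)
Total nodes = 11 + 5 + 6 + 5 + 4 + 9 + 1 + 0 + 2 + 3 + 1 + 2 + 4 + 4 + 4 + 1 + 7 + 1 + 3 + 3 = 76

76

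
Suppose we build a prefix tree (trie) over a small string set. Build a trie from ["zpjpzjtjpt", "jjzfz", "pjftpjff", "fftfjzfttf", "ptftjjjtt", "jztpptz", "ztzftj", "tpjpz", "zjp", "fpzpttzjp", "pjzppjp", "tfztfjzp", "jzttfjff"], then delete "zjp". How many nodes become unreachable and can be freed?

2

Walk "zjp" from the leaf back toward the root, removing each node that no remaining word uses.
The suffix "jp" (2 nodes) is used only by "zjp"; the node for "z" still has the child "p", so pruning stops there.
Nodes removed: 2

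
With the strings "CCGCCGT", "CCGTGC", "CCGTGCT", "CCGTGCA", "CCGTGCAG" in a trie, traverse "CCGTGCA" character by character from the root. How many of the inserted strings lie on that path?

2

Check each prefix of "CCGTGCA" against the stored set — each match is an end-marker on the path.
Prefixes of the query that are stored words: "CCGTGC", "CCGTGCA"
Count: 2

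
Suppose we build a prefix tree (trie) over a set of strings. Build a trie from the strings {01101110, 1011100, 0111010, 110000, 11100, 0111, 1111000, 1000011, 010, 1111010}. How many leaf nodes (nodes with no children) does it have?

9

A leaf is a node with no children — equivalently, the end of a word that is not a proper prefix of any other stored word.
Those words: "010", "01101110", "0111010", "1000011", "1011100", "110000", "11100", "1111000", "1111010"
Leaf count: 9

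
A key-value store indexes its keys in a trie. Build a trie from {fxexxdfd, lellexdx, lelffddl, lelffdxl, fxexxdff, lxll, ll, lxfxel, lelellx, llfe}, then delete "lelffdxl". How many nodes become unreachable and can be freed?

Walk "lelffdxl" from the leaf back toward the root, removing each node that no remaining word uses.
The suffix "xl" (2 nodes) is used only by "lelffdxl"; the node for "lelffd" still has the child "d", so pruning stops there.
Nodes removed: 2

2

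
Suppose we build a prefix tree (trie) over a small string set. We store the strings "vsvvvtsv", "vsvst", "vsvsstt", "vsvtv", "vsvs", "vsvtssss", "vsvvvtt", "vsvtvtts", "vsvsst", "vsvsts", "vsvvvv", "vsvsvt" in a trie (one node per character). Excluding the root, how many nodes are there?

For each word, the new-node count is its length minus the longest prefix already in the trie:
  "vsvvvtsv" → 8 new (v, s, v, v, v, t, s, v)
  "vsvst" → prefix "vsv" already present; 2 new (s, t)
  "vsvsstt" → prefix "vsvs" already present; 3 new (s, t, t)
  "vsvtv" → prefix "vsv" already present; 2 new (t, v)
  "vsvs" → prefix "vsvs" already present; 0 new (none)
  "vsvtssss" → prefix "vsvt" already present; 4 new (s, s, s, s)
  "vsvvvtt" → prefix "vsvvvt" already present; 1 new (t)
  "vsvtvtts" → prefix "vsvtv" already present; 3 new (t, t, s)
  "vsvsst" → prefix "vsvsst" already present; 0 new (none)
  "vsvsts" → prefix "vsvst" already present; 1 new (s)
  "vsvvvv" → prefix "vsvvv" already present; 1 new (v)
  "vsvsvt" → prefix "vsvs" already present; 2 new (v, t)
Total nodes = 8 + 2 + 3 + 2 + 0 + 4 + 1 + 3 + 0 + 1 + 1 + 2 = 27

27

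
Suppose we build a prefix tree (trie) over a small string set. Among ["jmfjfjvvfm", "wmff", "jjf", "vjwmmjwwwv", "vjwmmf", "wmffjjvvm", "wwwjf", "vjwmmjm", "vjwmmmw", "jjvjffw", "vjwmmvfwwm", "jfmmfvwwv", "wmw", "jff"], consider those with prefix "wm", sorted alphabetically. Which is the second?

DFS of the "wm" subtree visits, in order: "wmff", "wmffjjvvm", "wmw"
Position 2: wmffjjvvm

wmffjjvvm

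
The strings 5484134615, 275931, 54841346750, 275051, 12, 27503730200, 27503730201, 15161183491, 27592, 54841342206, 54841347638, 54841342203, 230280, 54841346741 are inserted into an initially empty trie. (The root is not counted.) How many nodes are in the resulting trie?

59

Count nodes per top-level branch (shared prefixes stored once):
  '1'-branch (12, 15161183491): 12 nodes
  '2'-branch (230280, 27503730200, 27503730201, 275051, 27592, 275931): 23 nodes
  '5'-branch (54841342203, 54841342206, 5484134615, 54841346741, 54841346750, 54841347638): 24 nodes
Sum: 59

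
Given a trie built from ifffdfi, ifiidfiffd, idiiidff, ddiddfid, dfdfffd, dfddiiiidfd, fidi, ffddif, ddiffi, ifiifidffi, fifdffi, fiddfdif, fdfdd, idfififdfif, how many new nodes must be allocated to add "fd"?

0

Every character of "fd" already lies on an existing path (it is a prefix of some stored word).
No new nodes are needed: 0.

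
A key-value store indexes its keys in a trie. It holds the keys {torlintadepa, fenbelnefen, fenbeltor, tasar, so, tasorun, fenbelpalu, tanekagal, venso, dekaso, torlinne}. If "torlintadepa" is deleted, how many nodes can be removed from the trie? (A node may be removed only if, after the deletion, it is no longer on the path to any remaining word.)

6

A node on "torlintadepa"'s path can go only if nothing else ends at it or branches off below it.
The suffix "tadepa" (6 nodes) is used only by "torlintadepa"; the node for "torlin" still has the child "n", so pruning stops there.
Nodes removed: 6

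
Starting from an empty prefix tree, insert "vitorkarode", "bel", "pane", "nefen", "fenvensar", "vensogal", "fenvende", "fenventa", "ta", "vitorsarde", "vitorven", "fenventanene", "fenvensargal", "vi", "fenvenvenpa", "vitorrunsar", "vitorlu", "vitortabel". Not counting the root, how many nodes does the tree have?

78

Count nodes per top-level branch (shared prefixes stored once):
  'b'-branch (bel): 3 nodes
  'f'-branch (fenvende, fenvensar, fenvensargal, fenventa, fenventanene, fenvenvenpa): 25 nodes
  'n'-branch (nefen): 5 nodes
  'p'-branch (pane): 4 nodes
  't'-branch (ta): 2 nodes
  'v'-branch (vensogal, vi, vitorkarode, vitorlu, vitorrunsar, vitorsarde, vitortabel, vitorven): 39 nodes
Sum: 78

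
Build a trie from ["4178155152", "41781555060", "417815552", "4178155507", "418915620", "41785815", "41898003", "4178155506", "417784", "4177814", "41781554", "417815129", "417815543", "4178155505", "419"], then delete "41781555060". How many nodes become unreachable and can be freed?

1

After clearing the end-marker at "41781555060", prune upward until reaching a node still needed by another word.
The suffix "0" (1 node) is used only by "41781555060"; "4178155506" is itself a stored word, so pruning stops there.
Nodes removed: 1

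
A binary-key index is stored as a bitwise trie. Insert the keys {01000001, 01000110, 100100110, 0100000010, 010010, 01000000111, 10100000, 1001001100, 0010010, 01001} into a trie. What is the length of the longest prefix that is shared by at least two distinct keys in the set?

9

Equivalently: take the maximum, over all pairs, of their longest common prefix length.
"0100000010" and "01000000111" agree on "010000001" (9 characters) before diverging; nothing deeper is shared.
Longest shared-prefix length: 9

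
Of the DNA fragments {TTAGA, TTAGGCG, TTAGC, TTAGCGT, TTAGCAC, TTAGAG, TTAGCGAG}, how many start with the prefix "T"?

7

Walk to "T"; the words in its subtree are exactly those with that prefix.
Words under "T": TTAGA, TTAGAG, TTAGC, TTAGCAC, TTAGCGAG, TTAGCGT, TTAGGCG
Count: 7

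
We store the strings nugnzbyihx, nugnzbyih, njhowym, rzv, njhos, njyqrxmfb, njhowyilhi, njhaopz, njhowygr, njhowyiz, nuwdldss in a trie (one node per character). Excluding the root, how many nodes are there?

44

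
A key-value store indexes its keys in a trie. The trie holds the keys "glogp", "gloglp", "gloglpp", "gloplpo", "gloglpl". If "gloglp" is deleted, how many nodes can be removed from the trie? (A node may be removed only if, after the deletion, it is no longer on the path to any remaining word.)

0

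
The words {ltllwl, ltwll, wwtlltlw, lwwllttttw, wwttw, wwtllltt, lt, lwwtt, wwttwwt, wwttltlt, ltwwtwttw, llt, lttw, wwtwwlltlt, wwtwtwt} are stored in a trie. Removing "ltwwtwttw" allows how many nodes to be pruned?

6

A node on "ltwwtwttw"'s path can go only if nothing else ends at it or branches off below it.
The suffix "wtwttw" (6 nodes) is used only by "ltwwtwttw"; the node for "ltw" still has the child "l", so pruning stops there.
Nodes removed: 6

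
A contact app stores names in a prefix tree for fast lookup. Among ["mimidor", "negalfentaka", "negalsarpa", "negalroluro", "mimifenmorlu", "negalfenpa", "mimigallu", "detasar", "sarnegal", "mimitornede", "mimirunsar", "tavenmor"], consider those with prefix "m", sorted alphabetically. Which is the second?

mimifenmorlu

DFS of the "m" subtree visits, in order: "mimidor", "mimifenmorlu", "mimigallu", "mimirunsar", "mimitornede"
The 2nd is mimifenmorlu.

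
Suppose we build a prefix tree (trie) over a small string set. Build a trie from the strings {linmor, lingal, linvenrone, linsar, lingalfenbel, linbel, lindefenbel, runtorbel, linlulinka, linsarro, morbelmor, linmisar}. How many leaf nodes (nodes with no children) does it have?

Leaves are exactly the stored words that no other stored word extends.
Those words: "linbel", "lindefenbel", "lingalfenbel", "linlulinka", "linmisar", "linmor", "linsarro", "linvenrone", "morbelmor", "runtorbel"
Leaf count: 10

10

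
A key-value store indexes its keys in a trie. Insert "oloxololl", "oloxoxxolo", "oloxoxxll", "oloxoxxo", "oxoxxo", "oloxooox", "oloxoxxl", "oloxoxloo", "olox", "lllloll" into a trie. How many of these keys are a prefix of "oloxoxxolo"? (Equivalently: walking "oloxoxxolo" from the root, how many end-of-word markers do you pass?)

Walk "oloxoxxolo" from the root; an end-of-word marker is hit whenever a stored word is a prefix of "oloxoxxolo".
Prefixes of the query that are stored words: "olox", "oloxoxxo", "oloxoxxolo"
Count: 3

3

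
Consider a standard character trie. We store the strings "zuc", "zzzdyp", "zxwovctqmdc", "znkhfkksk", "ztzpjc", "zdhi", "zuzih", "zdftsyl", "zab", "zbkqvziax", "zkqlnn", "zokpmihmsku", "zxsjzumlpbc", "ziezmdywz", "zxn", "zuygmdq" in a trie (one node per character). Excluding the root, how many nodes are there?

90

Insert word by word; a character creates a node only if that edge doesn't already exist:
  "zuc" → 3 new (z, u, c)
  "zzzdyp" → prefix "z" already present; 5 new (z, z, d, y, p)
  "zxwovctqmdc" → prefix "z" already present; 10 new (x, w, o, v, c, t, q, m, d, c)
  "znkhfkksk" → prefix "z" already present; 8 new (n, k, h, f, k, k, s, k)
  "ztzpjc" → prefix "z" already present; 5 new (t, z, p, j, c)
  "zdhi" → prefix "z" already present; 3 new (d, h, i)
  "zuzih" → prefix "zu" already present; 3 new (z, i, h)
  "zdftsyl" → prefix "zd" already present; 5 new (f, t, s, y, l)
  "zab" → prefix "z" already present; 2 new (a, b)
  "zbkqvziax" → prefix "z" already present; 8 new (b, k, q, v, z, i, a, x)
  "zkqlnn" → prefix "z" already present; 5 new (k, q, l, n, n)
  "zokpmihmsku" → prefix "z" already present; 10 new (o, k, p, m, i, h, m, s, k, u)
  "zxsjzumlpbc" → prefix "zx" already present; 9 new (s, j, z, u, m, l, p, b, c)
  "ziezmdywz" → prefix "z" already present; 8 new (i, e, z, m, d, y, w, z)
  "zxn" → prefix "zx" already present; 1 new (n)
  "zuygmdq" → prefix "zu" already present; 5 new (y, g, m, d, q)
Total nodes = 3 + 5 + 10 + 8 + 5 + 3 + 3 + 5 + 2 + 8 + 5 + 10 + 9 + 8 + 1 + 5 = 90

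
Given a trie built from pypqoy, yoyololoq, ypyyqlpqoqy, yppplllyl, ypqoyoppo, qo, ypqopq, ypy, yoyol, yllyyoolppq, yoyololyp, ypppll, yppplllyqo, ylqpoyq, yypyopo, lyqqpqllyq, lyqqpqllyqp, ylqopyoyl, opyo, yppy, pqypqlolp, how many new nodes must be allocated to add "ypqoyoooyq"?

4

The longest prefix of "ypqoyoooyq" already in the trie is "ypqoyo" (length 6).
New nodes needed: |"ypqoyoooyq"| − 6 = 10 − 6 = 4.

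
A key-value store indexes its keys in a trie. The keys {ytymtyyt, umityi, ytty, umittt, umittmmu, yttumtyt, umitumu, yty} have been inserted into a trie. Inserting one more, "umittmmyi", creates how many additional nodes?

2

"umittmm" is already a path in the trie; the remaining "yi" must be added.
Each of the 2 remaining characters creates one node.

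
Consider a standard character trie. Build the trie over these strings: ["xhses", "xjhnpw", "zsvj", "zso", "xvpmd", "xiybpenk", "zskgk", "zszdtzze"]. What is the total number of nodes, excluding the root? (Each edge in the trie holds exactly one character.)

35

Trace insertions, counting only characters that open a new branch:
  "xhses" → 5 new (x, h, s, e, s)
  "xjhnpw" → prefix "x" already present; 5 new (j, h, n, p, w)
  "zsvj" → 4 new (z, s, v, j)
  "zso" → prefix "zs" already present; 1 new (o)
  "xvpmd" → prefix "x" already present; 4 new (v, p, m, d)
  "xiybpenk" → prefix "x" already present; 7 new (i, y, b, p, e, n, k)
  "zskgk" → prefix "zs" already present; 3 new (k, g, k)
  "zszdtzze" → prefix "zs" already present; 6 new (z, d, t, z, z, e)
Total nodes = 5 + 5 + 4 + 1 + 4 + 7 + 3 + 6 = 35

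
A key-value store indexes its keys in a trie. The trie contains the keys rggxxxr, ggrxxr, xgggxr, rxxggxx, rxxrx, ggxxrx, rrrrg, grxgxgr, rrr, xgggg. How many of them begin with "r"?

5

Traverse to the node for "r", then collect every word in that subtree.
Matches: "rggxxxr", "rrr", "rrrrg", "rxxggxx", "rxxrx"
Count: 5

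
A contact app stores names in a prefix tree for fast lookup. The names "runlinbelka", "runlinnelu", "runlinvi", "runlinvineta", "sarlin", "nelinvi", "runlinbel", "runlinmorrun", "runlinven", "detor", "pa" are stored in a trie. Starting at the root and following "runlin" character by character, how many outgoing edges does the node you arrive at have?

Walk "runlin" from the root, arriving at one node.
Distinct next characters after "runlin": b, m, n, v.
That node has 4 child edges.

4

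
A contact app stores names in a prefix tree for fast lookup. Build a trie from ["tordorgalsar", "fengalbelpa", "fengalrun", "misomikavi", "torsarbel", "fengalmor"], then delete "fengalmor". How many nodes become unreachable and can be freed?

3

A node on "fengalmor"'s path can go only if nothing else ends at it or branches off below it.
The suffix "mor" (3 nodes) is used only by "fengalmor"; the node for "fengal" still has the child "b", so pruning stops there.
Nodes removed: 3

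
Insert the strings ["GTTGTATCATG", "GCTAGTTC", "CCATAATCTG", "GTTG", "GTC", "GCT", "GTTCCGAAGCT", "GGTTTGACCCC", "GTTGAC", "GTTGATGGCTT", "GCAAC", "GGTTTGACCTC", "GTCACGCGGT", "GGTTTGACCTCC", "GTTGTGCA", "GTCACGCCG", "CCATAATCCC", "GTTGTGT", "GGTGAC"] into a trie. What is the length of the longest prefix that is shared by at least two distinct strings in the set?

Look for the deepest trie node that still has at least two words in its subtree.
e.g. "GGTTTGACCTC" and "GGTTTGACCTCC" share the prefix "GGTTTGACCTC" of length 11; no pair shares a longer one.
Longest shared-prefix length: 11

11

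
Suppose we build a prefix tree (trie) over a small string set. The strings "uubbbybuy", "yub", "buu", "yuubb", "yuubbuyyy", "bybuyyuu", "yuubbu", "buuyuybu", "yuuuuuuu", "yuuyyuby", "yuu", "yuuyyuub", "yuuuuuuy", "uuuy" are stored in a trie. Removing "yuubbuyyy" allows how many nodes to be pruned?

3

A node on "yuubbuyyy"'s path can go only if nothing else ends at it or branches off below it.
The suffix "yyy" (3 nodes) is used only by "yuubbuyyy"; "yuubbu" is itself a stored word, so pruning stops there.
Nodes removed: 3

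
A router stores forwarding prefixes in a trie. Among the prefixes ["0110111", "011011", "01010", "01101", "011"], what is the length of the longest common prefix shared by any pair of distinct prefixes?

6

Look for the deepest trie node that still has at least two words in its subtree.
"011011" and "0110111" agree on "011011" (6 characters) before diverging; nothing deeper is shared.
Longest shared-prefix length: 6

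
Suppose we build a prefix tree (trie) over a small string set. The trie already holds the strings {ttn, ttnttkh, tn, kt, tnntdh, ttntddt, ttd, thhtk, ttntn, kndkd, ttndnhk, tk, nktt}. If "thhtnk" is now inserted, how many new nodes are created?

2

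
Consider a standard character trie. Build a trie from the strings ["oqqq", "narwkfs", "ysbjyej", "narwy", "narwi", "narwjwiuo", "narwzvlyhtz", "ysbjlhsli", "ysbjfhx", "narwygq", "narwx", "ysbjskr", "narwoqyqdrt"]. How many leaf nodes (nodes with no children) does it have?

Leaves are exactly the stored words that no other stored word extends.
Those words: "narwi", "narwjwiuo", "narwkfs", "narwoqyqdrt", "narwx", "narwygq", "narwzvlyhtz", "oqqq", "ysbjfhx", "ysbjlhsli", "ysbjskr", "ysbjyej"
Leaf count: 12

12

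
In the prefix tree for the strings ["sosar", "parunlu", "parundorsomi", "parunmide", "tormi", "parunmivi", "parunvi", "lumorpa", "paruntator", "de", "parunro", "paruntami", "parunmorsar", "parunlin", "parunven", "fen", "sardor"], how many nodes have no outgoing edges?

17

Leaves are exactly the stored words that no other stored word extends.
Those words: "de", "fen", "lumorpa", "parundorsomi", "parunlin", "parunlu", "parunmide", "parunmivi", "parunmorsar", "parunro", "paruntami", "paruntator", "parunven", "parunvi", "sardor", "sosar", "tormi"
Leaf count: 17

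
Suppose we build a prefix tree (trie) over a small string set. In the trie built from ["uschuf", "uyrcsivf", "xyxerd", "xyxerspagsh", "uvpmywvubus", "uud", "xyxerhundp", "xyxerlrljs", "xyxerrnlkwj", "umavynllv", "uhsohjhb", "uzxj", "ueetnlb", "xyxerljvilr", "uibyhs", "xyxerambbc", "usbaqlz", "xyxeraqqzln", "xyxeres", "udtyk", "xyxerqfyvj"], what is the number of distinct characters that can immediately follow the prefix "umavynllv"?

Follow the path "umavynllv" to its node, then look at its outgoing edges.
No stored string extends past "umavynllv".
That node has 0 child edges.

0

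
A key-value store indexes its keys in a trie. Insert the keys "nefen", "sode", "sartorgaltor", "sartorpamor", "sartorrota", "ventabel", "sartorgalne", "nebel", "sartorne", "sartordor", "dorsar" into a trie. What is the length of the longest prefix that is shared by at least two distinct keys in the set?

The deepest shared node is where two words last agree before diverging.
e.g. "sartorgalne" and "sartorgaltor" share the prefix "sartorgal" of length 9; no pair shares a longer one.
Longest shared-prefix length: 9

9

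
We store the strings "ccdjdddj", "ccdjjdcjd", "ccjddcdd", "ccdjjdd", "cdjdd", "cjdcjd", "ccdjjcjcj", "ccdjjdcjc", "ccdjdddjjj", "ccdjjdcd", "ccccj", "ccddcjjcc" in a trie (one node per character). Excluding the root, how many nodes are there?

Insert word by word; a character creates a node only if that edge doesn't already exist:
  "ccdjdddj" → 8 new (c, c, d, j, d, d, d, j)
  "ccdjjdcjd" → prefix "ccdj" already present; 5 new (j, d, c, j, d)
  "ccjddcdd" → prefix "cc" already present; 6 new (j, d, d, c, d, d)
  "ccdjjdd" → prefix "ccdjjd" already present; 1 new (d)
  "cdjdd" → prefix "c" already present; 4 new (d, j, d, d)
  "cjdcjd" → prefix "c" already present; 5 new (j, d, c, j, d)
  "ccdjjcjcj" → prefix "ccdjj" already present; 4 new (c, j, c, j)
  "ccdjjdcjc" → prefix "ccdjjdcj" already present; 1 new (c)
  "ccdjdddjjj" → prefix "ccdjdddj" already present; 2 new (j, j)
  "ccdjjdcd" → prefix "ccdjjdc" already present; 1 new (d)
  "ccccj" → prefix "cc" already present; 3 new (c, c, j)
  "ccddcjjcc" → prefix "ccd" already present; 6 new (d, c, j, j, c, c)
Total nodes = 8 + 5 + 6 + 1 + 4 + 5 + 4 + 1 + 2 + 1 + 3 + 6 = 46

46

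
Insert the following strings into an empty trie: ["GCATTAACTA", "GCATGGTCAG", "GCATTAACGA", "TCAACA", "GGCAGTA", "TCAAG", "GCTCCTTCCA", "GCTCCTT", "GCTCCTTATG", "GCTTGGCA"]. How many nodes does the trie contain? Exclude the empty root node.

47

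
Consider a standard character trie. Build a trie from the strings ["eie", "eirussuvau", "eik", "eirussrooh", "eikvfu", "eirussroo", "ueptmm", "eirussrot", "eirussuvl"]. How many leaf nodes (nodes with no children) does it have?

7

A leaf is a node with no children — equivalently, the end of a word that is not a proper prefix of any other stored word.
Those words: "eie", "eikvfu", "eirussrooh", "eirussrot", "eirussuvau", "eirussuvl", "ueptmm"
Leaf count: 7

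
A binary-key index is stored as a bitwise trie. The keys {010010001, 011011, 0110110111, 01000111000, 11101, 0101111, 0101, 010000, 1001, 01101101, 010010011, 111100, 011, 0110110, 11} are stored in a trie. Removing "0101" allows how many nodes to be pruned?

Walk "0101" from the leaf back toward the root, removing each node that no remaining word uses.
Every node on "0101" is still needed (e.g. by "0101111"), so nothing is freed.
Nodes removed: 0

0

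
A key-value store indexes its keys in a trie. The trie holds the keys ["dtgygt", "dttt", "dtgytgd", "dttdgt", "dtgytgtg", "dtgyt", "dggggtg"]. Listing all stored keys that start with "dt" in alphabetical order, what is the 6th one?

dttt

DFS of the "dt" subtree visits, in order: "dtgygt", "dtgyt", "dtgytgd", "dtgytgtg", "dttdgt", "dttt"
The 6th is dttt.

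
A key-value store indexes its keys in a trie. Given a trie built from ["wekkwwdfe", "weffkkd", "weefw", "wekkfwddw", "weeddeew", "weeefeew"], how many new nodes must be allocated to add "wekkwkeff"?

4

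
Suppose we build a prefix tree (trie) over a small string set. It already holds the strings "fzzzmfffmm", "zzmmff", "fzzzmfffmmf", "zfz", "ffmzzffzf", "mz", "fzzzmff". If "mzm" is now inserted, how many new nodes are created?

1

"mz" is already a path in the trie; the remaining "m" must be added.
So 3 − 2 = 1 new nodes.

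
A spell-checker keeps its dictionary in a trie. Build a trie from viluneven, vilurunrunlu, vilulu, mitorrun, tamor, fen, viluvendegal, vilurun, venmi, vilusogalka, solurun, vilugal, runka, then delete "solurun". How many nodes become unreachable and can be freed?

A node on "solurun"'s path can go only if nothing else ends at it or branches off below it.
No other word shares any prefix with "solurun", so all 7 of its nodes go.
Nodes removed: 7

7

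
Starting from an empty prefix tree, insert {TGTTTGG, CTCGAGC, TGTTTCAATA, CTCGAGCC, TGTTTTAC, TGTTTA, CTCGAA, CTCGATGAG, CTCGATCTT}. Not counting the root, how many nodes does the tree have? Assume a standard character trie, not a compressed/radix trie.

Trie structure (* marks end of a word):
(root)
├─ C
│  └─ T
│     └─ C
│        └─ G
│           └─ A
│              ├─ A *
│              ├─ G
│              │  └─ C *
│              │     └─ C *
│              └─ T
│                 ├─ C
│                 │  └─ T
│                 │     └─ T *
│                 └─ G
│                    └─ A
│                       └─ G *
└─ T
   └─ G
      └─ T
         └─ T
            └─ T
               ├─ A *
               ├─ C
               │  └─ A
               │     └─ A
               │        └─ T
               │           └─ A *
               ├─ G
               │  └─ G *
               └─ T
                  └─ A
                     └─ C *
Counting every labelled node above: 32.

32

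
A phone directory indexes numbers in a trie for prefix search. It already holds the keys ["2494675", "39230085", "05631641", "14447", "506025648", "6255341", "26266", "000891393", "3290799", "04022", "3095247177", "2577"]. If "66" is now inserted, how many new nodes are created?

1

"6" is already a path in the trie; the remaining "6" must be added.
Each of the 1 remaining characters creates one node.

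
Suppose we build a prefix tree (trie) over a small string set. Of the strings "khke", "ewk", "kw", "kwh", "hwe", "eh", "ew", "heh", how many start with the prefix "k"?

Traverse to the node for "k", then collect every word in that subtree.
Words under "k": khke, kw, kwh
Count: 3

3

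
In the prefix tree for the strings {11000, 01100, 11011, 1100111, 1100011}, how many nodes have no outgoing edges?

A leaf is a node with no children — equivalently, the end of a word that is not a proper prefix of any other stored word.
Those words: "01100", "1100011", "1100111", "11011"
Leaf count: 4

4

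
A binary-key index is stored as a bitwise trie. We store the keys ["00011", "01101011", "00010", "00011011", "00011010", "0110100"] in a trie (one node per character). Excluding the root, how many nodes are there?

18

Count nodes per top-level branch (shared prefixes stored once):
  '0'-branch (00010, 00011, 00011010, 00011011, 0110100, 01101011): 18 nodes
Sum: 18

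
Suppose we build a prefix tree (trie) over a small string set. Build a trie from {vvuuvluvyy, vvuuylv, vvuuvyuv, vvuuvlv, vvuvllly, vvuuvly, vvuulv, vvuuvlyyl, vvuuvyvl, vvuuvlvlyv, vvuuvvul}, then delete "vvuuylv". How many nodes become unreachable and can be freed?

A node on "vvuuylv"'s path can go only if nothing else ends at it or branches off below it.
The suffix "ylv" (3 nodes) is used only by "vvuuylv"; the node for "vvuu" still has the child "v", so pruning stops there.
Nodes removed: 3

3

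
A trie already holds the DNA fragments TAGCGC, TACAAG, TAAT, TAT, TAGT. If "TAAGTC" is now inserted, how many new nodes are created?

3

Walking "TAAGTC" from the root, the first 3 characters ("TAA") follow existing edges; "G" is the first miss.
New nodes needed: |"TAAGTC"| − 3 = 6 − 3 = 3.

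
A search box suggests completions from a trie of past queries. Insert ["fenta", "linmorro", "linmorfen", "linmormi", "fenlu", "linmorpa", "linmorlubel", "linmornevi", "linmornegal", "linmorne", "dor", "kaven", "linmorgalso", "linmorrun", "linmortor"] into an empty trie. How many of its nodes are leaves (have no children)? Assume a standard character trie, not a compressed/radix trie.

A leaf is a node with no children — equivalently, the end of a word that is not a proper prefix of any other stored word.
Those words: "dor", "fenlu", "fenta", "kaven", "linmorfen", "linmorgalso", "linmorlubel", "linmormi", "linmornegal", "linmornevi", "linmorpa", "linmorro", "linmorrun", "linmortor"
Leaf count: 14

14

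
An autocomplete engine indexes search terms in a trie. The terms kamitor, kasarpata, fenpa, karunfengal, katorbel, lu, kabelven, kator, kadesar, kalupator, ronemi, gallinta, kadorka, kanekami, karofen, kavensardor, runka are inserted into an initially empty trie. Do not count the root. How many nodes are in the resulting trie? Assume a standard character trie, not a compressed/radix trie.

95

For each word, the new-node count is its length minus the longest prefix already in the trie:
  "kamitor" → 7 new (k, a, m, i, t, o, r)
  "kasarpata" → prefix "ka" already present; 7 new (s, a, r, p, a, t, a)
  "fenpa" → 5 new (f, e, n, p, a)
  "karunfengal" → prefix "ka" already present; 9 new (r, u, n, f, e, n, g, a, l)
  "katorbel" → prefix "ka" already present; 6 new (t, o, r, b, e, l)
  "lu" → 2 new (l, u)
  "kabelven" → prefix "ka" already present; 6 new (b, e, l, v, e, n)
  "kator" → prefix "kator" already present; 0 new (none)
  "kadesar" → prefix "ka" already present; 5 new (d, e, s, a, r)
  "kalupator" → prefix "ka" already present; 7 new (l, u, p, a, t, o, r)
  "ronemi" → 6 new (r, o, n, e, m, i)
  "gallinta" → 8 new (g, a, l, l, i, n, t, a)
  "kadorka" → prefix "kad" already present; 4 new (o, r, k, a)
  "kanekami" → prefix "ka" already present; 6 new (n, e, k, a, m, i)
  "karofen" → prefix "kar" already present; 4 new (o, f, e, n)
  "kavensardor" → prefix "ka" already present; 9 new (v, e, n, s, a, r, d, o, r)
  "runka" → prefix "r" already present; 4 new (u, n, k, a)
Total nodes = 7 + 7 + 5 + 9 + 6 + 2 + 6 + 0 + 5 + 7 + 6 + 8 + 4 + 6 + 4 + 9 + 4 = 95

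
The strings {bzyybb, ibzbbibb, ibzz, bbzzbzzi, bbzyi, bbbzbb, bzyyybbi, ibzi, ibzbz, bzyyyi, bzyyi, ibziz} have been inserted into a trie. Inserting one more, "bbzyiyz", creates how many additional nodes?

The longest prefix of "bbzyiyz" already in the trie is "bbzyi" (length 5).
So 7 − 5 = 2 new nodes.

2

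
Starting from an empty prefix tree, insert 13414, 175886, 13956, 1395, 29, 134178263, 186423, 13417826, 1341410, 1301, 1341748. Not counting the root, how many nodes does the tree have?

31

For each word, the new-node count is its length minus the longest prefix already in the trie:
  "13414" → 5 new (1, 3, 4, 1, 4)
  "175886" → prefix "1" already present; 5 new (7, 5, 8, 8, 6)
  "13956" → prefix "13" already present; 3 new (9, 5, 6)
  "1395" → prefix "1395" already present; 0 new (none)
  "29" → 2 new (2, 9)
  "134178263" → prefix "1341" already present; 5 new (7, 8, 2, 6, 3)
  "186423" → prefix "1" already present; 5 new (8, 6, 4, 2, 3)
  "13417826" → prefix "13417826" already present; 0 new (none)
  "1341410" → prefix "13414" already present; 2 new (1, 0)
  "1301" → prefix "13" already present; 2 new (0, 1)
  "1341748" → prefix "13417" already present; 2 new (4, 8)
Total nodes = 5 + 5 + 3 + 0 + 2 + 5 + 5 + 0 + 2 + 2 + 2 = 31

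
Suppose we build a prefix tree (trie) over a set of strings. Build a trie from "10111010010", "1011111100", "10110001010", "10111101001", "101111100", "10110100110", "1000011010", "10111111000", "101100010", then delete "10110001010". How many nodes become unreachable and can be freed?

2

Walk "10110001010" from the leaf back toward the root, removing each node that no remaining word uses.
The suffix "10" (2 nodes) is used only by "10110001010"; "101100010" is itself a stored word, so pruning stops there.
Nodes removed: 2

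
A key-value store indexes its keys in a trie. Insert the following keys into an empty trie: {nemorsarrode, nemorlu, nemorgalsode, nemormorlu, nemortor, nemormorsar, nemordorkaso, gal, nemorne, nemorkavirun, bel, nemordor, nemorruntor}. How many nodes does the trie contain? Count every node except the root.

Count nodes per top-level branch (shared prefixes stored once):
  'b'-branch (bel): 3 nodes
  'g'-branch (gal): 3 nodes
  'n'-branch (nemordor, nemordorkaso, nemorgalsode, nemorkavirun, nemorlu, nemormorlu, nemormorsar, nemorne, nemorruntor, nemorsarrode, nemortor): 54 nodes
Sum: 60

60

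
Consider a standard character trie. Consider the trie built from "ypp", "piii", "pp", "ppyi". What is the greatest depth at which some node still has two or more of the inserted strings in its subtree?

2

Look for the deepest trie node that still has at least two words in its subtree.
e.g. "pp" and "ppyi" share the prefix "pp" of length 2; no pair shares a longer one.
Longest shared-prefix length: 2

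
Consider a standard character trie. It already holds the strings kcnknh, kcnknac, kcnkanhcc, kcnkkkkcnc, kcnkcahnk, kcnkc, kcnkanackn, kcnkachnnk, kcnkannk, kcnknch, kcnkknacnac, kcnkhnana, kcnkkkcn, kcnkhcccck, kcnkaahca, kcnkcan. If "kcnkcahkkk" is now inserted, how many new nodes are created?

The longest prefix of "kcnkcahkkk" already in the trie is "kcnkcah" (length 7).
New nodes needed: |"kcnkcahkkk"| − 7 = 10 − 7 = 3.

3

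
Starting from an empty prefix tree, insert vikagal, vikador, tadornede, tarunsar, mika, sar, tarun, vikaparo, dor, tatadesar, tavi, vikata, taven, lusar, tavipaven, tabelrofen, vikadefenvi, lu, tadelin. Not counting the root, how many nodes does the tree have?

Trace insertions, counting only characters that open a new branch:
  "vikagal" → 7 new (v, i, k, a, g, a, l)
  "vikador" → prefix "vika" already present; 3 new (d, o, r)
  "tadornede" → 9 new (t, a, d, o, r, n, e, d, e)
  "tarunsar" → prefix "ta" already present; 6 new (r, u, n, s, a, r)
  "mika" → 4 new (m, i, k, a)
  "sar" → 3 new (s, a, r)
  "tarun" → prefix "tarun" already present; 0 new (none)
  "vikaparo" → prefix "vika" already present; 4 new (p, a, r, o)
  "dor" → 3 new (d, o, r)
  "tatadesar" → prefix "ta" already present; 7 new (t, a, d, e, s, a, r)
  "tavi" → prefix "ta" already present; 2 new (v, i)
  "vikata" → prefix "vika" already present; 2 new (t, a)
  "taven" → prefix "tav" already present; 2 new (e, n)
  "lusar" → 5 new (l, u, s, a, r)
  "tavipaven" → prefix "tavi" already present; 5 new (p, a, v, e, n)
  "tabelrofen" → prefix "ta" already present; 8 new (b, e, l, r, o, f, e, n)
  "vikadefenvi" → prefix "vikad" already present; 6 new (e, f, e, n, v, i)
  "lu" → prefix "lu" already present; 0 new (none)
  "tadelin" → prefix "tad" already present; 4 new (e, l, i, n)
Total nodes = 7 + 3 + 9 + 6 + 4 + 3 + 0 + 4 + 3 + 7 + 2 + 2 + 2 + 5 + 5 + 8 + 6 + 0 + 4 = 80

80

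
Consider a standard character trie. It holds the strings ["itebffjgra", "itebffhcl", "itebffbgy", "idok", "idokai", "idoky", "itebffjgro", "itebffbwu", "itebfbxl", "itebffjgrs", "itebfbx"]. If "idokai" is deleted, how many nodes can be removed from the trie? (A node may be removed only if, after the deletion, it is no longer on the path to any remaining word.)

2

Walk "idokai" from the leaf back toward the root, removing each node that no remaining word uses.
The suffix "ai" (2 nodes) is used only by "idokai"; the node for "idok" still has the child "y", so pruning stops there.
Nodes removed: 2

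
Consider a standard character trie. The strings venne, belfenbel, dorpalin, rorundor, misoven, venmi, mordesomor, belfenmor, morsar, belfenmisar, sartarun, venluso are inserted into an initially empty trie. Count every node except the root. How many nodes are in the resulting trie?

70

For each word, the new-node count is its length minus the longest prefix already in the trie:
  "venne" → 5 new (v, e, n, n, e)
  "belfenbel" → 9 new (b, e, l, f, e, n, b, e, l)
  "dorpalin" → 8 new (d, o, r, p, a, l, i, n)
  "rorundor" → 8 new (r, o, r, u, n, d, o, r)
  "misoven" → 7 new (m, i, s, o, v, e, n)
  "venmi" → prefix "ven" already present; 2 new (m, i)
  "mordesomor" → prefix "m" already present; 9 new (o, r, d, e, s, o, m, o, r)
  "belfenmor" → prefix "belfen" already present; 3 new (m, o, r)
  "morsar" → prefix "mor" already present; 3 new (s, a, r)
  "belfenmisar" → prefix "belfenm" already present; 4 new (i, s, a, r)
  "sartarun" → 8 new (s, a, r, t, a, r, u, n)
  "venluso" → prefix "ven" already present; 4 new (l, u, s, o)
Total nodes = 5 + 9 + 8 + 8 + 7 + 2 + 9 + 3 + 3 + 4 + 8 + 4 = 70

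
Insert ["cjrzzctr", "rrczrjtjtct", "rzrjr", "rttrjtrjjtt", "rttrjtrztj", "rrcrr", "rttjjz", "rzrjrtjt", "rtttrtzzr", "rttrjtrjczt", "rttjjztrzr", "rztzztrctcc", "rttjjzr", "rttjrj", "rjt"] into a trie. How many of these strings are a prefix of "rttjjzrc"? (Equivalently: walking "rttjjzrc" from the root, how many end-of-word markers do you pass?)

Check each prefix of "rttjjzrc" against the stored set — each match is an end-marker on the path.
Prefixes of the query that are stored words: "rttjjz", "rttjjzr"
Count: 2

2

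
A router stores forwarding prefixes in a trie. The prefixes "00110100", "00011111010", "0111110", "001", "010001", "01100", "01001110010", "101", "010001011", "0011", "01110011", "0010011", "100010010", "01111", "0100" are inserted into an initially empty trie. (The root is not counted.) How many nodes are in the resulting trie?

For each word, the new-node count is its length minus the longest prefix already in the trie:
  "00110100" → 8 new (0, 0, 1, 1, 0, 1, 0, 0)
  "00011111010" → prefix "00" already present; 9 new (0, 1, 1, 1, 1, 1, 0, 1, 0)
  "0111110" → prefix "0" already present; 6 new (1, 1, 1, 1, 1, 0)
  "001" → prefix "001" already present; 0 new (none)
  "010001" → prefix "01" already present; 4 new (0, 0, 0, 1)
  "01100" → prefix "011" already present; 2 new (0, 0)
  "01001110010" → prefix "0100" already present; 7 new (1, 1, 1, 0, 0, 1, 0)
  "101" → 3 new (1, 0, 1)
  "010001011" → prefix "010001" already present; 3 new (0, 1, 1)
  "0011" → prefix "0011" already present; 0 new (none)
  "01110011" → prefix "0111" already present; 4 new (0, 0, 1, 1)
  "0010011" → prefix "001" already present; 4 new (0, 0, 1, 1)
  "100010010" → prefix "10" already present; 7 new (0, 0, 1, 0, 0, 1, 0)
  "01111" → prefix "01111" already present; 0 new (none)
  "0100" → prefix "0100" already present; 0 new (none)
Total nodes = 8 + 9 + 6 + 0 + 4 + 2 + 7 + 3 + 3 + 0 + 4 + 4 + 7 + 0 + 0 = 57

57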